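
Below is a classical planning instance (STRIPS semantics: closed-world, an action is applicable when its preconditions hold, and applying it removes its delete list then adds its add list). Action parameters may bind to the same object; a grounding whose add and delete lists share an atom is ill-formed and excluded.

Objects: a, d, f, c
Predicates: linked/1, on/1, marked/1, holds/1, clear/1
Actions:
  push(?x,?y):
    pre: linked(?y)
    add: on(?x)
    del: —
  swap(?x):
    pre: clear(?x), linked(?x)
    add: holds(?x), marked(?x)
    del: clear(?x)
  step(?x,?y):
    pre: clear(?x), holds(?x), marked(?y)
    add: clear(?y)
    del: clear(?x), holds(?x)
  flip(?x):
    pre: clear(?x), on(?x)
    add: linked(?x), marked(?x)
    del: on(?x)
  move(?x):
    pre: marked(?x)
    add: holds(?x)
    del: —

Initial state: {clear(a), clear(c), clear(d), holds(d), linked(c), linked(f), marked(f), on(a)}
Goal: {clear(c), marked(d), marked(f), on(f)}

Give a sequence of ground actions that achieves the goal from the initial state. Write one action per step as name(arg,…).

1. push(d,f)  →  {clear(a), clear(c), clear(d), holds(d), linked(c), linked(f), marked(f), on(a), on(d)}
2. push(f,f)  →  {clear(a), clear(c), clear(d), holds(d), linked(c), linked(f), marked(f), on(a), on(d), on(f)}
3. flip(d)  →  {clear(a), clear(c), clear(d), holds(d), linked(c), linked(d), linked(f), marked(d), marked(f), on(a), on(f)}

push(d,f); push(f,f); flip(d)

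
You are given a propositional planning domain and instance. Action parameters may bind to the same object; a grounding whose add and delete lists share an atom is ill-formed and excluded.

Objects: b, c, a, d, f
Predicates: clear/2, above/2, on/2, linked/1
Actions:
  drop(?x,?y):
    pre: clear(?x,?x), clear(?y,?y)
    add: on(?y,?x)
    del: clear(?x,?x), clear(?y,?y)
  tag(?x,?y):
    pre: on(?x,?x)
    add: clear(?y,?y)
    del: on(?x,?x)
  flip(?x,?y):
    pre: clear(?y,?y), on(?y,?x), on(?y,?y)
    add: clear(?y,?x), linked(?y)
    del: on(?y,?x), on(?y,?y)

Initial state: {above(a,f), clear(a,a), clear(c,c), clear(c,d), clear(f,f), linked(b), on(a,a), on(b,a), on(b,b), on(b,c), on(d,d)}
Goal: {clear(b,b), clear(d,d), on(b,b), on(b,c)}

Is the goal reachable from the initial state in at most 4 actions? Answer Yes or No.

Yes

1. tag(a,b)  →  {above(a,f), clear(a,a), clear(b,b), clear(c,c), clear(c,d), clear(f,f), linked(b), on(b,a), on(b,b), on(b,c), on(d,d)}
2. tag(d,d)  →  {above(a,f), clear(a,a), clear(b,b), clear(c,c), clear(c,d), clear(d,d), clear(f,f), linked(b), on(b,a), on(b,b), on(b,c)}
optimal plan length = 2; 2 ≤ 4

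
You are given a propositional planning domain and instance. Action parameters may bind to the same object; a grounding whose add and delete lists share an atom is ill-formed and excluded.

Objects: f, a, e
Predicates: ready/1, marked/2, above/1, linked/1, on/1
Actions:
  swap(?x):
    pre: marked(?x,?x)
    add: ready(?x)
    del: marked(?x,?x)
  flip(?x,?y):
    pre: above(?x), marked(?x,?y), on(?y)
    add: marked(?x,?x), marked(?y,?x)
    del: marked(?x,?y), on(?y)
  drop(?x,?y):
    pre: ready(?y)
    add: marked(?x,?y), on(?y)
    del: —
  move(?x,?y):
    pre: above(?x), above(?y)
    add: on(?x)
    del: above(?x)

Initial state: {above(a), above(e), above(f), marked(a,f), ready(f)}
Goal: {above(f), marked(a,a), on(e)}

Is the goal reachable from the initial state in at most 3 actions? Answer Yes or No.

Yes

1. drop(f,f)  →  {above(a), above(e), above(f), marked(a,f), marked(f,f), on(f), ready(f)}
2. flip(a,f)  →  {above(a), above(e), above(f), marked(a,a), marked(f,a), marked(f,f), ready(f)}
3. move(e,f)  →  {above(a), above(f), marked(a,a), marked(f,a), marked(f,f), on(e), ready(f)}
optimal plan length = 3; 3 ≤ 3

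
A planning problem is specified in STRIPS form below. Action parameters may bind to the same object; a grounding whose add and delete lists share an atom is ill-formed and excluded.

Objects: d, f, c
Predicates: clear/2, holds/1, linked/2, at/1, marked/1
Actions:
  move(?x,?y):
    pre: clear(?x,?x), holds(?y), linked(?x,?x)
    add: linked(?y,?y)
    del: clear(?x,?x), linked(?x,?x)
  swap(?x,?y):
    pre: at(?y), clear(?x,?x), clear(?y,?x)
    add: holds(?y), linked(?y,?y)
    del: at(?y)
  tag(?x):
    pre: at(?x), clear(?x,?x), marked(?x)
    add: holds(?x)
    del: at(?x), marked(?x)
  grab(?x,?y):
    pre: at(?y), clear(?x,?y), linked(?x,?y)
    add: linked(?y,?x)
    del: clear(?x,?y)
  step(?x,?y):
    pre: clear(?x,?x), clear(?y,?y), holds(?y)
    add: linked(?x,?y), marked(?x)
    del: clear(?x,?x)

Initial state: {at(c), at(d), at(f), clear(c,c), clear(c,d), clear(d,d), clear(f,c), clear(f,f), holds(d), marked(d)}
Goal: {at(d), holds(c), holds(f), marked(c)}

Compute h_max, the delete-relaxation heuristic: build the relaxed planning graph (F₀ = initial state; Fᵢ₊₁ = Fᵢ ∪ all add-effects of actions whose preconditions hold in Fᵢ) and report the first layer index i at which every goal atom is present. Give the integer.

1

F0 = init (10 atoms)
F1 = F0 ∪ {holds(c), holds(f), linked(c,c), linked(c,d), linked(d,d), linked(f,d), linked(f,f), marked(c), marked(f)}  (19 atoms)
goal ⊆ F1  ⇒  h_max = 1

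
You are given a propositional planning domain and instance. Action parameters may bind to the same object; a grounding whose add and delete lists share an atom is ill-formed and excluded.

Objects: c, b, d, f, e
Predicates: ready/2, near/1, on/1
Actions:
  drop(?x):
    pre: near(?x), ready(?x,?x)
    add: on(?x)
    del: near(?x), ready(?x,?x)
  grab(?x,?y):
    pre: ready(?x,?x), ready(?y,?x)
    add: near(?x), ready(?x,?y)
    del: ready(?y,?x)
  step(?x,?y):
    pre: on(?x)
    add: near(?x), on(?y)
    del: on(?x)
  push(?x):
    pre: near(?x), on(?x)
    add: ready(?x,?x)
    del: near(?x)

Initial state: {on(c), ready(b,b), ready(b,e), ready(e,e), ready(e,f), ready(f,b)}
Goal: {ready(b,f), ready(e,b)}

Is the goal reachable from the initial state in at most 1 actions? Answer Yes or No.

No

1. grab(b,f)  →  {near(b), on(c), ready(b,b), ready(b,e), ready(b,f), ready(e,e), ready(e,f)}
2. grab(e,b)  →  {near(b), near(e), on(c), ready(b,b), ready(b,f), ready(e,b), ready(e,e), ready(e,f)}
optimal plan length = 2; 2 > 1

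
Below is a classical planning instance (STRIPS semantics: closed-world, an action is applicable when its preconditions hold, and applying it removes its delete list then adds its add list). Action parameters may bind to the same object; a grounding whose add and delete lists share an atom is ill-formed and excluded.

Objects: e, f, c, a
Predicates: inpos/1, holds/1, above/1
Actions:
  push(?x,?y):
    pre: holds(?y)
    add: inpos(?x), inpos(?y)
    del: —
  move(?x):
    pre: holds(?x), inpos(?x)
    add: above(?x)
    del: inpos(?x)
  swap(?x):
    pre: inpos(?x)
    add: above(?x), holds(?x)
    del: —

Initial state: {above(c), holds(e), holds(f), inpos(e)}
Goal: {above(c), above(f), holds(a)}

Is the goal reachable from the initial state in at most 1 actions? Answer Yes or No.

1. push(a,f)  →  {above(c), holds(e), holds(f), inpos(a), inpos(e), inpos(f)}
2. move(f)  →  {above(c), above(f), holds(e), holds(f), inpos(a), inpos(e)}
3. swap(a)  →  {above(a), above(c), above(f), holds(a), holds(e), holds(f), inpos(a), inpos(e)}
optimal plan length = 3; 3 > 1

No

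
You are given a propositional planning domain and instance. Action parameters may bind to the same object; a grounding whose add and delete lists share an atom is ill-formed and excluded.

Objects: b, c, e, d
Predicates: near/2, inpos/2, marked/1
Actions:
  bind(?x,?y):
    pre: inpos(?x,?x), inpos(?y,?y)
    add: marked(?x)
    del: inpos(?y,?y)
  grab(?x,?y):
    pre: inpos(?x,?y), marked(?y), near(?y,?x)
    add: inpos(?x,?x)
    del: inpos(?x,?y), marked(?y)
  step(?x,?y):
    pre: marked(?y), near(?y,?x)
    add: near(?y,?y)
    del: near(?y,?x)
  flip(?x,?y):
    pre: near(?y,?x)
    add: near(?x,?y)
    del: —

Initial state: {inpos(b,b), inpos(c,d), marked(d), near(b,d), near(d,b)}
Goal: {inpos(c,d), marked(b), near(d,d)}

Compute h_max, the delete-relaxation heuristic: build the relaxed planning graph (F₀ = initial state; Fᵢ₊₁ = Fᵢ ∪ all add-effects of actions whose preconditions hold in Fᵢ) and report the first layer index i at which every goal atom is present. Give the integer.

F0 = init (5 atoms)
F1 = F0 ∪ {marked(b), near(d,d)}  (7 atoms)
goal ⊆ F1  ⇒  h_max = 1

1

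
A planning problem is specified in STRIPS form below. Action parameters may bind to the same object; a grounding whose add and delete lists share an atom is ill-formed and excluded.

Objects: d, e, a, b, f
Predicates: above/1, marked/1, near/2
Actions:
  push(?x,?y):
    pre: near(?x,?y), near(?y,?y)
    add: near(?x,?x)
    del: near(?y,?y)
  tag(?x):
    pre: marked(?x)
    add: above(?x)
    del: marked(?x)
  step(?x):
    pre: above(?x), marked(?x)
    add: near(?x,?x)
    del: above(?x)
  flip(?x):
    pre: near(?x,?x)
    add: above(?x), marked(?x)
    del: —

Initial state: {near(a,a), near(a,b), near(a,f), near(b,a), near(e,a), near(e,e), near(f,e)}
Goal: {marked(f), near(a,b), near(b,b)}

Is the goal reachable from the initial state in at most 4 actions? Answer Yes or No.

Yes

1. push(b,a)  →  {near(a,b), near(a,f), near(b,a), near(b,b), near(e,a), near(e,e), near(f,e)}
2. push(f,e)  →  {near(a,b), near(a,f), near(b,a), near(b,b), near(e,a), near(f,e), near(f,f)}
3. flip(f)  →  {above(f), marked(f), near(a,b), near(a,f), near(b,a), near(b,b), near(e,a), near(f,e), near(f,f)}
optimal plan length = 3; 3 ≤ 4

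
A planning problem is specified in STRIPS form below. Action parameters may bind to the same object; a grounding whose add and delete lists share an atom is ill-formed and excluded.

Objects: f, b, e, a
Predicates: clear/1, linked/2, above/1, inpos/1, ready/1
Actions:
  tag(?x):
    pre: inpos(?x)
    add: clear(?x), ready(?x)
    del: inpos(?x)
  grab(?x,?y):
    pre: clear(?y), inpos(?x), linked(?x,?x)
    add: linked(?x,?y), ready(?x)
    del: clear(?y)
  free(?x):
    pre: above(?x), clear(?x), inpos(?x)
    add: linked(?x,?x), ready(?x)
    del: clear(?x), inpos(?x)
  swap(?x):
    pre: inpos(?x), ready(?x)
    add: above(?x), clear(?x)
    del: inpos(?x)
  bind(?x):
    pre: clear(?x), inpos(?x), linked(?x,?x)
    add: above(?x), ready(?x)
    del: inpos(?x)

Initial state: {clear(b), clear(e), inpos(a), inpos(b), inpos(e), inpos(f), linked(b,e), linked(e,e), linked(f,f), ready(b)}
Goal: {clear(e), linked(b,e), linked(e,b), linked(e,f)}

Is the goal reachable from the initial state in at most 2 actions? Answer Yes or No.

1. tag(f)  →  {clear(b), clear(e), clear(f), inpos(a), inpos(b), inpos(e), linked(b,e), linked(e,e), linked(f,f), ready(b), ready(f)}
2. grab(e,f)  →  {clear(b), clear(e), inpos(a), inpos(b), inpos(e), linked(b,e), linked(e,e), linked(e,f), linked(f,f), ready(b), ready(e), ready(f)}
3. grab(e,b)  →  {clear(e), inpos(a), inpos(b), inpos(e), linked(b,e), linked(e,b), linked(e,e), linked(e,f), linked(f,f), ready(b), ready(e), ready(f)}
optimal plan length = 3; 3 > 2

No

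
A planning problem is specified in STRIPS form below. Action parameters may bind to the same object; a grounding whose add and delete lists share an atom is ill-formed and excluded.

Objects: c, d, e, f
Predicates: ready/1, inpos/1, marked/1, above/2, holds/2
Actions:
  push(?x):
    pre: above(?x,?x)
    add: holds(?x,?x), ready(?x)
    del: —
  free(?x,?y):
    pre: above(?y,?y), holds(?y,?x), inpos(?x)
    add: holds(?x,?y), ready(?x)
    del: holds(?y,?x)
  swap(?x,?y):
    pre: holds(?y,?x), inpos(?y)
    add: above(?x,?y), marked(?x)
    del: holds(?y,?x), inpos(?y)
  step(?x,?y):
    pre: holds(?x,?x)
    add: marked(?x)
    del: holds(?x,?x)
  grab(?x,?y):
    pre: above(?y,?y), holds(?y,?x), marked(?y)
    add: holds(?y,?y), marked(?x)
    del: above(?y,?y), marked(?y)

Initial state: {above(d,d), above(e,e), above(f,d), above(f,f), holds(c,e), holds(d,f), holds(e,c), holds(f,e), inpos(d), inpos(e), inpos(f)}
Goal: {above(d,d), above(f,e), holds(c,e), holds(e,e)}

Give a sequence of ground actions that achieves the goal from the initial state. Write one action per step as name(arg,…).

1. push(e)  →  {above(d,d), above(e,e), above(f,d), above(f,f), holds(c,e), holds(d,f), holds(e,c), holds(e,e), holds(f,e), inpos(d), inpos(e), inpos(f), ready(e)}
2. free(e,f)  →  {above(d,d), above(e,e), above(f,d), above(f,f), holds(c,e), holds(d,f), holds(e,c), holds(e,e), holds(e,f), inpos(d), inpos(e), inpos(f), ready(e)}
3. swap(f,e)  →  {above(d,d), above(e,e), above(f,d), above(f,e), above(f,f), holds(c,e), holds(d,f), holds(e,c), holds(e,e), inpos(d), inpos(f), marked(f), ready(e)}

push(e); free(e,f); swap(f,e)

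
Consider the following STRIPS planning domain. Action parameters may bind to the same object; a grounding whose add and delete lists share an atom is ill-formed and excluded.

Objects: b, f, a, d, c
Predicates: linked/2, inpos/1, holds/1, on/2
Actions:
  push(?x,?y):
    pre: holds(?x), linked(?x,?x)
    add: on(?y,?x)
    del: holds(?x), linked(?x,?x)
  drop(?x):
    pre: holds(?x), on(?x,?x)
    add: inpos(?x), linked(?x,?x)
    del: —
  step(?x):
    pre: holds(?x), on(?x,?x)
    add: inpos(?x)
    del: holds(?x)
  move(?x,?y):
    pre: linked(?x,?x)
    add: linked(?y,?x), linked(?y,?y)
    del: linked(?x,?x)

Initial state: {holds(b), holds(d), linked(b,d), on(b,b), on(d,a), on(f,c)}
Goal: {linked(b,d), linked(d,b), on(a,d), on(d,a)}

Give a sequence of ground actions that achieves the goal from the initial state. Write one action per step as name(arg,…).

1. drop(b)  →  {holds(b), holds(d), inpos(b), linked(b,b), linked(b,d), on(b,b), on(d,a), on(f,c)}
2. move(b,d)  →  {holds(b), holds(d), inpos(b), linked(b,d), linked(d,b), linked(d,d), on(b,b), on(d,a), on(f,c)}
3. push(d,a)  →  {holds(b), inpos(b), linked(b,d), linked(d,b), on(a,d), on(b,b), on(d,a), on(f,c)}

drop(b); move(b,d); push(d,a)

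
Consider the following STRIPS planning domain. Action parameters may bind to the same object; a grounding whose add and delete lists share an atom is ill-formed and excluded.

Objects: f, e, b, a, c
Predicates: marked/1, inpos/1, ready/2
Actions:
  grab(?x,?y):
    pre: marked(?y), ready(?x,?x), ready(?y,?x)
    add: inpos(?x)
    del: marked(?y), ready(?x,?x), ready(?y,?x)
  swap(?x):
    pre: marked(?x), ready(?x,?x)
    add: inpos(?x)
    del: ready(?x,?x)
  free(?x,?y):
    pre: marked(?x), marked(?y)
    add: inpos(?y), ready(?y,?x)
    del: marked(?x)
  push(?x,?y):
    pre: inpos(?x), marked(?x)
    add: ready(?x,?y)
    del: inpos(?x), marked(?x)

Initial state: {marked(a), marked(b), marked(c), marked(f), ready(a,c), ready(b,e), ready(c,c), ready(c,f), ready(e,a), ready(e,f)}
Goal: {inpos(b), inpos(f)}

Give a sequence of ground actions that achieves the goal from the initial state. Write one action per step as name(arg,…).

1. free(f,f)  →  {inpos(f), marked(a), marked(b), marked(c), ready(a,c), ready(b,e), ready(c,c), ready(c,f), ready(e,a), ready(e,f), ready(f,f)}
2. free(b,b)  →  {inpos(b), inpos(f), marked(a), marked(c), ready(a,c), ready(b,b), ready(b,e), ready(c,c), ready(c,f), ready(e,a), ready(e,f), ready(f,f)}

free(f,f); free(b,b)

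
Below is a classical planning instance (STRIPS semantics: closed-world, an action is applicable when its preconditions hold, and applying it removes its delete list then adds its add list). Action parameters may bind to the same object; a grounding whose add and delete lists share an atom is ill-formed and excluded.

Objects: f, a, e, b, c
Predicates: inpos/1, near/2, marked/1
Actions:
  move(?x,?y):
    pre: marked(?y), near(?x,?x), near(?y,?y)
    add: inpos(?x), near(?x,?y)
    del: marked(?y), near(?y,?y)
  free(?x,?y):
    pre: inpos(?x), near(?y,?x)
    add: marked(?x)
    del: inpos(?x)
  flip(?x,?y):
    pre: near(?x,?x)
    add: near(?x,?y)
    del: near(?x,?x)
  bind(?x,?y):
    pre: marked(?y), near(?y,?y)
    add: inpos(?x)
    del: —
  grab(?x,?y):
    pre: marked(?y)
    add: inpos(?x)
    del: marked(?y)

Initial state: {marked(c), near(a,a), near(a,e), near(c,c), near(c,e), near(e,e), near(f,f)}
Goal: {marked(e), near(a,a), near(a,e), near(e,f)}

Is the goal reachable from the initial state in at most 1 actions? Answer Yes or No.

No

1. move(e,c)  →  {inpos(e), near(a,a), near(a,e), near(c,e), near(e,c), near(e,e), near(f,f)}
2. free(e,a)  →  {marked(e), near(a,a), near(a,e), near(c,e), near(e,c), near(e,e), near(f,f)}
3. flip(e,f)  →  {marked(e), near(a,a), near(a,e), near(c,e), near(e,c), near(e,f), near(f,f)}
optimal plan length = 3; 3 > 1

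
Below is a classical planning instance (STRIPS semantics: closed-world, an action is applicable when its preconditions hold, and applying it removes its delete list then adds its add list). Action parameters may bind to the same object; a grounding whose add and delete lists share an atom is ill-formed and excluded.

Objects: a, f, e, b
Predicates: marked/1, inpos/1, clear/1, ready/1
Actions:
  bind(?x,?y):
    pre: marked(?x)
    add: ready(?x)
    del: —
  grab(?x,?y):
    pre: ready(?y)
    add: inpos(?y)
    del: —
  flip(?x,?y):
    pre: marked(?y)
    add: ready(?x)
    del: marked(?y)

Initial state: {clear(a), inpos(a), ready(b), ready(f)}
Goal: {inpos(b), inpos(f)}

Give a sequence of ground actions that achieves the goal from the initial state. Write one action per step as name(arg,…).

grab(a,f); grab(a,b)

1. grab(a,f)  →  {clear(a), inpos(a), inpos(f), ready(b), ready(f)}
2. grab(a,b)  →  {clear(a), inpos(a), inpos(b), inpos(f), ready(b), ready(f)}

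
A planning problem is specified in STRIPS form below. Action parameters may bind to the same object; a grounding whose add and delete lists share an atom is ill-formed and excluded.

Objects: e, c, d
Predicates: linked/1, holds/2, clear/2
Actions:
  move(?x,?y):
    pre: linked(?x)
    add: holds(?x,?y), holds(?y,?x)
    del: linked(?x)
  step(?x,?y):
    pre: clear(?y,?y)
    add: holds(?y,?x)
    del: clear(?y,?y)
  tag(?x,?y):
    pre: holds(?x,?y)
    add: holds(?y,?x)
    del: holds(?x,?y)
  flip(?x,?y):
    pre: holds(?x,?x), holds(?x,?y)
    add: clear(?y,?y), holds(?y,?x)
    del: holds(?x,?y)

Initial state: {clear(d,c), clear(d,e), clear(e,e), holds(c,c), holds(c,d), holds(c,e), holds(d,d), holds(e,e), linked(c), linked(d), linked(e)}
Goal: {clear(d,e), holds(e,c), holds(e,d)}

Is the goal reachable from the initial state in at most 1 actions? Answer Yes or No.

1. move(e,c)  →  {clear(d,c), clear(d,e), clear(e,e), holds(c,c), holds(c,d), holds(c,e), holds(d,d), holds(e,c), holds(e,e), linked(c), linked(d)}
2. move(d,e)  →  {clear(d,c), clear(d,e), clear(e,e), holds(c,c), holds(c,d), holds(c,e), holds(d,d), holds(d,e), holds(e,c), holds(e,d), holds(e,e), linked(c)}
optimal plan length = 2; 2 > 1

No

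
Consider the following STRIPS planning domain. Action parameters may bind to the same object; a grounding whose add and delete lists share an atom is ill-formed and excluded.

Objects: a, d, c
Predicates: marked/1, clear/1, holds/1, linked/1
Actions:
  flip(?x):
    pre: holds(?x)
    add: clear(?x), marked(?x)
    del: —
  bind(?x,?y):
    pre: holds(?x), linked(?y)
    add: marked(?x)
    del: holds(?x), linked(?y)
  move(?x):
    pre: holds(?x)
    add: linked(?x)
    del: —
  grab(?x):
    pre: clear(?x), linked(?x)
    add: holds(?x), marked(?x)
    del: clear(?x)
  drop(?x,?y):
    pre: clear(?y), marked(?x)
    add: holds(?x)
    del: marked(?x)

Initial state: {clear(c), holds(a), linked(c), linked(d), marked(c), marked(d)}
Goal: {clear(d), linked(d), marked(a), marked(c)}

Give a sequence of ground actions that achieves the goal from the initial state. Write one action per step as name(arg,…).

flip(a); drop(d,a); flip(d)

1. flip(a)  →  {clear(a), clear(c), holds(a), linked(c), linked(d), marked(a), marked(c), marked(d)}
2. drop(d,a)  →  {clear(a), clear(c), holds(a), holds(d), linked(c), linked(d), marked(a), marked(c)}
3. flip(d)  →  {clear(a), clear(c), clear(d), holds(a), holds(d), linked(c), linked(d), marked(a), marked(c), marked(d)}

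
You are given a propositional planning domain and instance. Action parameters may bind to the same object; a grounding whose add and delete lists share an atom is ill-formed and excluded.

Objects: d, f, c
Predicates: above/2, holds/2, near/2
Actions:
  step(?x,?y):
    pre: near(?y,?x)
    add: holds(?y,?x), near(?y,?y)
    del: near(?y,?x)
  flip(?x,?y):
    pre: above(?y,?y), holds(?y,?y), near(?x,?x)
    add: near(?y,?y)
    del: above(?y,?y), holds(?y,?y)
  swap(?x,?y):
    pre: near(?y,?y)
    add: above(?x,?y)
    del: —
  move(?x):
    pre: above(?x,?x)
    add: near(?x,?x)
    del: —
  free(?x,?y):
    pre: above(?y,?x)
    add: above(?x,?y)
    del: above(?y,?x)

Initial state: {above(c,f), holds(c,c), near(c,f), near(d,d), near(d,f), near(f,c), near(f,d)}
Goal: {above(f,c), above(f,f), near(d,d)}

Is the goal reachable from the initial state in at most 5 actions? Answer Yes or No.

1. step(d,f)  →  {above(c,f), holds(c,c), holds(f,d), near(c,f), near(d,d), near(d,f), near(f,c), near(f,f)}
2. swap(f,f)  →  {above(c,f), above(f,f), holds(c,c), holds(f,d), near(c,f), near(d,d), near(d,f), near(f,c), near(f,f)}
3. free(f,c)  →  {above(f,c), above(f,f), holds(c,c), holds(f,d), near(c,f), near(d,d), near(d,f), near(f,c), near(f,f)}
optimal plan length = 3; 3 ≤ 5

Yes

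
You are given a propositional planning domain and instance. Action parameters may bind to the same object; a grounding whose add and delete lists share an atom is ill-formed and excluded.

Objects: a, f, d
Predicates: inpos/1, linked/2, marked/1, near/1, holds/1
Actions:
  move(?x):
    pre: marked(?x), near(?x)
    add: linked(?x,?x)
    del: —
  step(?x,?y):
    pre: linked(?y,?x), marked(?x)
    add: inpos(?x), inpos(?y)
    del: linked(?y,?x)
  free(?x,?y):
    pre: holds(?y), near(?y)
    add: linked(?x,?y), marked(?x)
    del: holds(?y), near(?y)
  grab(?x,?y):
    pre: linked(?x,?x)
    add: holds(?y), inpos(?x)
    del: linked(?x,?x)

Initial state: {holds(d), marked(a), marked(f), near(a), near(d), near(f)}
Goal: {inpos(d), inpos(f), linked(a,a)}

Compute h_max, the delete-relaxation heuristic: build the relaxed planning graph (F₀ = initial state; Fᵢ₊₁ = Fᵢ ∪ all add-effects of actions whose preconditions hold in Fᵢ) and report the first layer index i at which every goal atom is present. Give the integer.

2

F0 = init (6 atoms)
F1 = F0 ∪ {linked(a,a), linked(a,d), linked(d,d), linked(f,d), linked(f,f), marked(d)}  (12 atoms)
F2 = F1 ∪ {holds(a), holds(f), inpos(a), inpos(d), inpos(f)}  (17 atoms)
goal ⊆ F2  ⇒  h_max = 2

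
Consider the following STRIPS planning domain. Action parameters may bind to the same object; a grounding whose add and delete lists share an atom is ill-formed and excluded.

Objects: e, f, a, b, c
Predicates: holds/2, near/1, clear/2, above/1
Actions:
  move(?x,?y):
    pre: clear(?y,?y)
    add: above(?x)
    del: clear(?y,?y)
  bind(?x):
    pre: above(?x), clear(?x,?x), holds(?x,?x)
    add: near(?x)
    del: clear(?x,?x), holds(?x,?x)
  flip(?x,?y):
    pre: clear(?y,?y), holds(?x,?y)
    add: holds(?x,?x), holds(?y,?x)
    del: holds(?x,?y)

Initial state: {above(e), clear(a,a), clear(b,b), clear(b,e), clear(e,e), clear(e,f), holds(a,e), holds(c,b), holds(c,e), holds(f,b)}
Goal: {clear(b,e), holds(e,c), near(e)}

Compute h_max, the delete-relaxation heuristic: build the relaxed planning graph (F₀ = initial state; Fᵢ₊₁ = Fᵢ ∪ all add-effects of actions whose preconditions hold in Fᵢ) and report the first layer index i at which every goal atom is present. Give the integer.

F0 = init (10 atoms)
F1 = F0 ∪ {above(a), above(b), above(c), above(f), holds(a,a), holds(b,c), holds(b,f), holds(c,c), holds(e,a), holds(e,c), holds(f,f)}  (21 atoms)
F2 = F1 ∪ {holds(e,e), near(a)}  (23 atoms)
F3 = F2 ∪ {near(e)}  (24 atoms)
goal ⊆ F3  ⇒  h_max = 3

3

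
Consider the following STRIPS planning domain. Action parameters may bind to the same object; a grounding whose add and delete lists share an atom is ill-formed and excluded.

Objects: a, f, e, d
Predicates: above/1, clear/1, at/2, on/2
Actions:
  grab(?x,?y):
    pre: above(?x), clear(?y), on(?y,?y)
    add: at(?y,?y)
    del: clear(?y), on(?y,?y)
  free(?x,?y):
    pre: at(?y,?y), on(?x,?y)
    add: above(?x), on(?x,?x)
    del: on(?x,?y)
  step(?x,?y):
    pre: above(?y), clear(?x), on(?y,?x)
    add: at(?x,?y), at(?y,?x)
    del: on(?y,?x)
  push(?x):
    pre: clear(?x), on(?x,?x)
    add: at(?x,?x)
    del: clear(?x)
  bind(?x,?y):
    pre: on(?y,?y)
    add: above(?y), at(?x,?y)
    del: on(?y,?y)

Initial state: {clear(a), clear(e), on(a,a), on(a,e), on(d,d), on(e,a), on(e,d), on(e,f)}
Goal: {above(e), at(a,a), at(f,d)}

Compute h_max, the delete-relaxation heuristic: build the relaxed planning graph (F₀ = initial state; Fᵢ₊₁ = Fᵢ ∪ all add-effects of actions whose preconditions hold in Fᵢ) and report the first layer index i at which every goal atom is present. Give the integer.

2

F0 = init (8 atoms)
F1 = F0 ∪ {above(a), above(d), at(a,a), at(a,d), at(d,a), at(d,d), at(e,a), at(e,d), at(f,a), at(f,d)}  (18 atoms)
F2 = F1 ∪ {above(e), at(a,e), on(e,e)}  (21 atoms)
goal ⊆ F2  ⇒  h_max = 2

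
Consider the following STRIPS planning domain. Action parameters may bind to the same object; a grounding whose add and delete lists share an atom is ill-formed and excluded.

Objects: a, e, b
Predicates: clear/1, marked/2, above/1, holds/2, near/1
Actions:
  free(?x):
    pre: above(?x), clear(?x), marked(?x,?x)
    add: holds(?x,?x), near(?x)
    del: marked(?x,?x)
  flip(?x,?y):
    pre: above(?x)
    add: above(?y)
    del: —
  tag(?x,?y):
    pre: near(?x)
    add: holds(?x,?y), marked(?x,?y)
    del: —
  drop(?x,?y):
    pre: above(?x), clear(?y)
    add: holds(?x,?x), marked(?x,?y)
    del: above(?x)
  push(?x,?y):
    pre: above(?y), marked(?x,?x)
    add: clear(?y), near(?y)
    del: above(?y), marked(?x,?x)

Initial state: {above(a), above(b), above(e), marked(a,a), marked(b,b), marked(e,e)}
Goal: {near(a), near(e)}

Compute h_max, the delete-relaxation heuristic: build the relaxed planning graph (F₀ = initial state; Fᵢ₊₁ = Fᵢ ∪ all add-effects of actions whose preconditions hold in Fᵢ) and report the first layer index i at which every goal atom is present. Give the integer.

F0 = init (6 atoms)
F1 = F0 ∪ {clear(a), clear(b), clear(e), near(a), near(b), near(e)}  (12 atoms)
goal ⊆ F1  ⇒  h_max = 1

1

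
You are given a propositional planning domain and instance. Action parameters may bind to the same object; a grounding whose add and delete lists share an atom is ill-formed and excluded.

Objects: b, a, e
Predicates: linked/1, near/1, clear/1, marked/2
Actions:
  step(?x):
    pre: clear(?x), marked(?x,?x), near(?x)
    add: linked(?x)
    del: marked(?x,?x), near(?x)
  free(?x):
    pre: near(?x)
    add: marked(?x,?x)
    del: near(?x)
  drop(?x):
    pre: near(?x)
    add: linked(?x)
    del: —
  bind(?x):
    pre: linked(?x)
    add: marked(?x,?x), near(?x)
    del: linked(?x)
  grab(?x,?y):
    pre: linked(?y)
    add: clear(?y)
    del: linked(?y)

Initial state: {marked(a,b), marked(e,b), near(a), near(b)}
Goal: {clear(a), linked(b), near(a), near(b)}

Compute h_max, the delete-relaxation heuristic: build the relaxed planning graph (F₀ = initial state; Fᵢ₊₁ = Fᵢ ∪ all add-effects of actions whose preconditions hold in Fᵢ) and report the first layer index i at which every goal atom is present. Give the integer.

F0 = init (4 atoms)
F1 = F0 ∪ {linked(a), linked(b), marked(a,a), marked(b,b)}  (8 atoms)
F2 = F1 ∪ {clear(a), clear(b)}  (10 atoms)
goal ⊆ F2  ⇒  h_max = 2

2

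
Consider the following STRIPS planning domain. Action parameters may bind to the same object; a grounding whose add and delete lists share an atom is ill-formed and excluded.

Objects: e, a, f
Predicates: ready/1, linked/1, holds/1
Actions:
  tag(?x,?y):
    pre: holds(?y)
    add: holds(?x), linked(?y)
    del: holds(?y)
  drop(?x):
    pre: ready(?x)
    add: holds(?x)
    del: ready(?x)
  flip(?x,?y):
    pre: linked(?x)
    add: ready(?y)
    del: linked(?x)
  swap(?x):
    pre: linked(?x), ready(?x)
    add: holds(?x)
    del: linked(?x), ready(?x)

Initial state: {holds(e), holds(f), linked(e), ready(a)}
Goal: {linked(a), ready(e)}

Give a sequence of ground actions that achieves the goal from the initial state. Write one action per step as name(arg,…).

1. tag(a,e)  →  {holds(a), holds(f), linked(e), ready(a)}
2. tag(e,a)  →  {holds(e), holds(f), linked(a), linked(e), ready(a)}
3. flip(e,e)  →  {holds(e), holds(f), linked(a), ready(a), ready(e)}

tag(a,e); tag(e,a); flip(e,e)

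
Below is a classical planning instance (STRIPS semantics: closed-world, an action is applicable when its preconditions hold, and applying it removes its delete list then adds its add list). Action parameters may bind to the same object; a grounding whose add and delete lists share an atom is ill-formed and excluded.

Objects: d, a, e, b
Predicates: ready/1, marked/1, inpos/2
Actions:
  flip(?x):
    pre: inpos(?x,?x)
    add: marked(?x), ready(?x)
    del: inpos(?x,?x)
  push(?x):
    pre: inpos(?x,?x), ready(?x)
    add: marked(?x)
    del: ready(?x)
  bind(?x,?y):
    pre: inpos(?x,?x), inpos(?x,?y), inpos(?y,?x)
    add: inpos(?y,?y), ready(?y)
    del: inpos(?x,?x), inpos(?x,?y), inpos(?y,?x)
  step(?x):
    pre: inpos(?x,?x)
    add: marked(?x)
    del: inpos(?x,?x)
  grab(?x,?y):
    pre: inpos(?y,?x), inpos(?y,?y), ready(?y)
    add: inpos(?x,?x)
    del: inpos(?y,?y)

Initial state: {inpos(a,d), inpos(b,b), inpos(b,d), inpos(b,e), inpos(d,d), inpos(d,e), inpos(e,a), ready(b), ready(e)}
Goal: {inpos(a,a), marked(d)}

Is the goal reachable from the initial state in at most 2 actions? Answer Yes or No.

1. flip(d)  →  {inpos(a,d), inpos(b,b), inpos(b,d), inpos(b,e), inpos(d,e), inpos(e,a), marked(d), ready(b), ready(d), ready(e)}
2. grab(e,b)  →  {inpos(a,d), inpos(b,d), inpos(b,e), inpos(d,e), inpos(e,a), inpos(e,e), marked(d), ready(b), ready(d), ready(e)}
3. grab(a,e)  →  {inpos(a,a), inpos(a,d), inpos(b,d), inpos(b,e), inpos(d,e), inpos(e,a), marked(d), ready(b), ready(d), ready(e)}
optimal plan length = 3; 3 > 2

No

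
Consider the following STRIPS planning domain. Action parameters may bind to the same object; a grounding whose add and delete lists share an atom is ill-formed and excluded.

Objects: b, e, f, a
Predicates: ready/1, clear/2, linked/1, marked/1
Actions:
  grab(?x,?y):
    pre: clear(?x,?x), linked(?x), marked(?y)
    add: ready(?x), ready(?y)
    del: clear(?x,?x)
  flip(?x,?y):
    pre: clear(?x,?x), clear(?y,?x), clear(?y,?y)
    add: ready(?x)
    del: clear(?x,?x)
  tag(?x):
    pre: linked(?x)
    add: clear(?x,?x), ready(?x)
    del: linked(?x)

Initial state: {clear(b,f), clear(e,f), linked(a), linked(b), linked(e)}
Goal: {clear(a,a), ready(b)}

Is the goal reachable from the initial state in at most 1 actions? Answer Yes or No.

No

1. tag(b)  →  {clear(b,b), clear(b,f), clear(e,f), linked(a), linked(e), ready(b)}
2. tag(a)  →  {clear(a,a), clear(b,b), clear(b,f), clear(e,f), linked(e), ready(a), ready(b)}
optimal plan length = 2; 2 > 1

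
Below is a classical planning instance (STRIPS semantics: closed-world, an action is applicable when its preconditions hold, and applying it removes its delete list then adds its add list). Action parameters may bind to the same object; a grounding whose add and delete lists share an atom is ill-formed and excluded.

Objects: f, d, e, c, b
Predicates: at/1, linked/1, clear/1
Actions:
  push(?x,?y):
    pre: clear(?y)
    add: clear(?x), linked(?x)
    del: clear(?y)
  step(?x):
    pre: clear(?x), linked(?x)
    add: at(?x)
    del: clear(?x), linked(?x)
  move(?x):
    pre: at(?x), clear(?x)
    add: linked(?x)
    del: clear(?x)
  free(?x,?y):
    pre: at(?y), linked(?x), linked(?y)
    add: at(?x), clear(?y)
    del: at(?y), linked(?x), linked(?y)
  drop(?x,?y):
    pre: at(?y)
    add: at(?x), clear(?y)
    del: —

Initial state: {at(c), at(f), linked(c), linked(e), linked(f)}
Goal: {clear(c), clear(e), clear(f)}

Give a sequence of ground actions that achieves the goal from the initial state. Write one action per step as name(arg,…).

free(f,c); drop(e,f); drop(f,e)

1. free(f,c)  →  {at(f), clear(c), linked(e)}
2. drop(e,f)  →  {at(e), at(f), clear(c), clear(f), linked(e)}
3. drop(f,e)  →  {at(e), at(f), clear(c), clear(e), clear(f), linked(e)}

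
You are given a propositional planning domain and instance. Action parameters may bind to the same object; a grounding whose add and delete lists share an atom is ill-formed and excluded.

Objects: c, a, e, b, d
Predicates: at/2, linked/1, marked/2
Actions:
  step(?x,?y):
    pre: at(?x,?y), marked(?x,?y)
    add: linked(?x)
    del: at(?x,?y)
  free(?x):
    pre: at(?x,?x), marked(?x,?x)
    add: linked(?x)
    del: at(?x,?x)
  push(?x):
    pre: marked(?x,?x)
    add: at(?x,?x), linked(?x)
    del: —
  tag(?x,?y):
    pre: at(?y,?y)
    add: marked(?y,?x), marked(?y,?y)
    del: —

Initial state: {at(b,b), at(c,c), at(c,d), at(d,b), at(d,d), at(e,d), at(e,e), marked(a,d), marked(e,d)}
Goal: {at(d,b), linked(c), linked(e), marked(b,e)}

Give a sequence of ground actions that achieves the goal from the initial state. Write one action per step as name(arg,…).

step(e,d); tag(c,c); step(c,c); tag(e,b)

1. step(e,d)  →  {at(b,b), at(c,c), at(c,d), at(d,b), at(d,d), at(e,e), linked(e), marked(a,d), marked(e,d)}
2. tag(c,c)  →  {at(b,b), at(c,c), at(c,d), at(d,b), at(d,d), at(e,e), linked(e), marked(a,d), marked(c,c), marked(e,d)}
3. step(c,c)  →  {at(b,b), at(c,d), at(d,b), at(d,d), at(e,e), linked(c), linked(e), marked(a,d), marked(c,c), marked(e,d)}
4. tag(e,b)  →  {at(b,b), at(c,d), at(d,b), at(d,d), at(e,e), linked(c), linked(e), marked(a,d), marked(b,b), marked(b,e), marked(c,c), marked(e,d)}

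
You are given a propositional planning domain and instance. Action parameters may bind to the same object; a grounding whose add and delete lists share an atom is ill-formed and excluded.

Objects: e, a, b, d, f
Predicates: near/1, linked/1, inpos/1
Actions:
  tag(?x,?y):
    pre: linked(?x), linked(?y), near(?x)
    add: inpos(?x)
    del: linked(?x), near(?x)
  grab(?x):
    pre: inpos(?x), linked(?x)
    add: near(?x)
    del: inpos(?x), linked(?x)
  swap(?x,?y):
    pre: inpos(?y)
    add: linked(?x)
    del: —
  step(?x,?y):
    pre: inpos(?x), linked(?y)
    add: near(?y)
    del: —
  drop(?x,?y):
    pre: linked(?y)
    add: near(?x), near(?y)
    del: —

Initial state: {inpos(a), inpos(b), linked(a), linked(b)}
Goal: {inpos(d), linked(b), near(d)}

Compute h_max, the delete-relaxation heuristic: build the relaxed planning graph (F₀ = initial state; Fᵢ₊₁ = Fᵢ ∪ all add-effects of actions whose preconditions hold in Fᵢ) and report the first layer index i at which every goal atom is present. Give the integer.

2

F0 = init (4 atoms)
F1 = F0 ∪ {linked(d), linked(e), linked(f), near(a), near(b), near(d), near(e), near(f)}  (12 atoms)
F2 = F1 ∪ {inpos(d), inpos(e), inpos(f)}  (15 atoms)
goal ⊆ F2  ⇒  h_max = 2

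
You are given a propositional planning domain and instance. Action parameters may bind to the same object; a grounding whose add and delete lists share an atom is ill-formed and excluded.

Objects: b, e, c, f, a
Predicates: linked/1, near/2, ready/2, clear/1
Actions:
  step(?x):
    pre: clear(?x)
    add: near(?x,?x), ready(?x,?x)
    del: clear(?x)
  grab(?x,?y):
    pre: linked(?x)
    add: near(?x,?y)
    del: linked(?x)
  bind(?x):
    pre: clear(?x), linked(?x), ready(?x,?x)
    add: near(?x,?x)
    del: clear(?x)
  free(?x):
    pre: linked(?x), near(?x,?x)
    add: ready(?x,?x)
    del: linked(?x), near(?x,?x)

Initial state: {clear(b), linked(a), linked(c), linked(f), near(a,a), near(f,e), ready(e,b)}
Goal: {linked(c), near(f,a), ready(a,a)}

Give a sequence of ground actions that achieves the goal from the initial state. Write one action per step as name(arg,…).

1. grab(f,a)  →  {clear(b), linked(a), linked(c), near(a,a), near(f,a), near(f,e), ready(e,b)}
2. free(a)  →  {clear(b), linked(c), near(f,a), near(f,e), ready(a,a), ready(e,b)}

grab(f,a); free(a)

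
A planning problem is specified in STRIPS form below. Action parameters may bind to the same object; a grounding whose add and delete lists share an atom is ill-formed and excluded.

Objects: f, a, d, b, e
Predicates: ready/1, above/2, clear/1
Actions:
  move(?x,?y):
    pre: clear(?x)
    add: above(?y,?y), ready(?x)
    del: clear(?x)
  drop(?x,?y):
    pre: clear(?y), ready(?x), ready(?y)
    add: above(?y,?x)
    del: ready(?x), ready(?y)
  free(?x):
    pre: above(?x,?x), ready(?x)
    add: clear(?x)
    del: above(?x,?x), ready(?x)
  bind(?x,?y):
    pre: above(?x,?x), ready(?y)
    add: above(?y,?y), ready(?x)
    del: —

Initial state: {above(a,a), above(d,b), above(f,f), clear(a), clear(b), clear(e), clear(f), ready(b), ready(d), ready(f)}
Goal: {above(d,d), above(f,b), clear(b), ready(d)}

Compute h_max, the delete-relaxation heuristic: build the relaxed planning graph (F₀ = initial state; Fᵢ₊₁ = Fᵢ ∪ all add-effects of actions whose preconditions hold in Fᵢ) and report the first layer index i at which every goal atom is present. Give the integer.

1

F0 = init (10 atoms)
F1 = F0 ∪ {above(b,b), above(b,d), above(b,f), above(d,d), above(e,e), above(f,b), above(f,d), ready(a), ready(e)}  (19 atoms)
goal ⊆ F1  ⇒  h_max = 1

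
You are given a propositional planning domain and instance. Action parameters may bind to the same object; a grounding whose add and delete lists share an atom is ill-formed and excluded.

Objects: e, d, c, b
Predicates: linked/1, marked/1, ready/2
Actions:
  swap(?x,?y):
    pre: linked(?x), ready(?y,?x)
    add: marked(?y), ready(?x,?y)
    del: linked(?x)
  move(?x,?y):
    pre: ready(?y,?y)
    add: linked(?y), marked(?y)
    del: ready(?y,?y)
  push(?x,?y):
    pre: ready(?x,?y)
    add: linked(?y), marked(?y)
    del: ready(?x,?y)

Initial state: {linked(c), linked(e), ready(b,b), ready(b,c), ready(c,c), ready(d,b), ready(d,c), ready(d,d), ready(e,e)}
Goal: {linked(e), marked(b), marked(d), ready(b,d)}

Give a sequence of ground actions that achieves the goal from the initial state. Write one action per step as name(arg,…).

1. move(e,b)  →  {linked(b), linked(c), linked(e), marked(b), ready(b,c), ready(c,c), ready(d,b), ready(d,c), ready(d,d), ready(e,e)}
2. swap(b,d)  →  {linked(c), linked(e), marked(b), marked(d), ready(b,c), ready(b,d), ready(c,c), ready(d,b), ready(d,c), ready(d,d), ready(e,e)}

move(e,b); swap(b,d)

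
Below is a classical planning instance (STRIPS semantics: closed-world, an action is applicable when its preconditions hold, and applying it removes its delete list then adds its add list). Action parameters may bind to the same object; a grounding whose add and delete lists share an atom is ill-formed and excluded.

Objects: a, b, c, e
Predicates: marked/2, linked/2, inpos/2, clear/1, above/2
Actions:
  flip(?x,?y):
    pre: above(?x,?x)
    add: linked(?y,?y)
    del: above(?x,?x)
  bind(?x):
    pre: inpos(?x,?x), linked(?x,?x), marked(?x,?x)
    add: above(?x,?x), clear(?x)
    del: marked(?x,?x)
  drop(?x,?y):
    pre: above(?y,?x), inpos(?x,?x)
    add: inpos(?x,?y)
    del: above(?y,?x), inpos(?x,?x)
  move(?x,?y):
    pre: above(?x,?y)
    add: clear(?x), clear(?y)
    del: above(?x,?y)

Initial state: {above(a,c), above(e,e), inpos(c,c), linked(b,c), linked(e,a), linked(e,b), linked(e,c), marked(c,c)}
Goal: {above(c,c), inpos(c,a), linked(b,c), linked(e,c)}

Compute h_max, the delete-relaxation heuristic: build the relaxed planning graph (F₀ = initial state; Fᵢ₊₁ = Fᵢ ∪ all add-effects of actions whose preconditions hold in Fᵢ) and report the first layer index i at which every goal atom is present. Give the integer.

F0 = init (8 atoms)
F1 = F0 ∪ {clear(a), clear(c), clear(e), inpos(c,a), linked(a,a), linked(b,b), linked(c,c), linked(e,e)}  (16 atoms)
F2 = F1 ∪ {above(c,c)}  (17 atoms)
goal ⊆ F2  ⇒  h_max = 2

2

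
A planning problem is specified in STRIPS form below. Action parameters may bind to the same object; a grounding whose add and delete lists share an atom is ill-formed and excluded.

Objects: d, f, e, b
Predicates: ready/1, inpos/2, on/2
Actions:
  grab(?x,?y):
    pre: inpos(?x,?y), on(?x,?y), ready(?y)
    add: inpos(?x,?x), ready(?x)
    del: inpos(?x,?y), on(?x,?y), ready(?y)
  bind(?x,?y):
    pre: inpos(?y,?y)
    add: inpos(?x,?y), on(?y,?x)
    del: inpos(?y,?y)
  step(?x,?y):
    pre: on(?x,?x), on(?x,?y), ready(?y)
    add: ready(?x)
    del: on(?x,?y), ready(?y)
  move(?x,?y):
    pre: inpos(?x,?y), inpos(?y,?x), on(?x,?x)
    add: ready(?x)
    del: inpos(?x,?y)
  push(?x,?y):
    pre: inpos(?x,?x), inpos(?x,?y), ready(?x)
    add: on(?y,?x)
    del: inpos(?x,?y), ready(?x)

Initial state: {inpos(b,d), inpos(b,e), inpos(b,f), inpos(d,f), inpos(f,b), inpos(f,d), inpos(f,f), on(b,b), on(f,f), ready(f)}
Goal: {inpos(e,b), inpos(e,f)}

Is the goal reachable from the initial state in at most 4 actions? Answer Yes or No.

No

1. push(f,b)  →  {inpos(b,d), inpos(b,e), inpos(b,f), inpos(d,f), inpos(f,d), inpos(f,f), on(b,b), on(b,f), on(f,f)}
2. bind(e,f)  →  {inpos(b,d), inpos(b,e), inpos(b,f), inpos(d,f), inpos(e,f), inpos(f,d), on(b,b), on(b,f), on(f,e), on(f,f)}
3. move(f,d)  →  {inpos(b,d), inpos(b,e), inpos(b,f), inpos(d,f), inpos(e,f), on(b,b), on(b,f), on(f,e), on(f,f), ready(f)}
4. grab(b,f)  →  {inpos(b,b), inpos(b,d), inpos(b,e), inpos(d,f), inpos(e,f), on(b,b), on(f,e), on(f,f), ready(b)}
5. bind(e,b)  →  {inpos(b,d), inpos(b,e), inpos(d,f), inpos(e,b), inpos(e,f), on(b,b), on(b,e), on(f,e), on(f,f), ready(b)}
optimal plan length = 5; 5 > 4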